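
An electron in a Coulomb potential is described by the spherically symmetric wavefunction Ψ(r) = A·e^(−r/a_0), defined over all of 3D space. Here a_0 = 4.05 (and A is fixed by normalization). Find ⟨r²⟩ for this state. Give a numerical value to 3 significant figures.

⟨r^2⟩ ≈ 49.2

By definition ⟨r²⟩ = ∫ r^2 |Ψ(r)|² 4πr² dr.
The ratio of the moment integral to the normalization integral gives ⟨r²⟩ = 3·a_0^2.
With a_0 = 4.05, ⟨r^2⟩ = 49.21.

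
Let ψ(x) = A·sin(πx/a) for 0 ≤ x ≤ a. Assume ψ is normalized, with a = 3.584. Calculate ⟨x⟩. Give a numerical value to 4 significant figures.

⟨x⟩ = ∫ x |ψ|² dx over the full domain.
With ∫₀^a sin²(nπx/a) dx = a/2, the ratio of the moment integral to the normalization integral gives ⟨x⟩ = a/2.
With a = 3.584, ⟨x⟩ = 1.7920.

⟨x⟩ ≈ 1.792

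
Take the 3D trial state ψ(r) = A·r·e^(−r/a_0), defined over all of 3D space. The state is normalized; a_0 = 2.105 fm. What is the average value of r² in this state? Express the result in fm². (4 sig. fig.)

⟨r^2⟩ ≈ 33.23 fm^2

⟨r²⟩ = ∫ r^2 |ψ|² 4πr² dr over the full domain.
Since the A² factors cancel between numerator and denominator, ⟨r²⟩ = 15·a_0^2/2.
With a_0 = 2.105, ⟨r^2⟩ = 33.233.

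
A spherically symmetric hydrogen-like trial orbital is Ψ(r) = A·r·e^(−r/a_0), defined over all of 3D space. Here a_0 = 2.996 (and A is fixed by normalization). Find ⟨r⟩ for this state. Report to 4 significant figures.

By definition ⟨r⟩ = ∫ r |Ψ(r)|² 4πr² dr.
With ∫₀^∞ r^5 e^(−αr) dr = 5!/α^6, the ratio of the moment integral to the normalization integral gives ⟨r⟩ = 5·a_0/2.
Putting a_0 = 2.996 gives 7.4900.

⟨r⟩ ≈ 7.490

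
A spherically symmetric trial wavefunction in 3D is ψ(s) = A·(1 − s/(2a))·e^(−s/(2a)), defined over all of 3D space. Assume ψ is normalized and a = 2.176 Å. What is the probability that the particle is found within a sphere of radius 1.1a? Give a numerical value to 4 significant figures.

Integrate the radial probability density 4πs²|ψ|² over s ≤ 1.1a.
A² is fixed by ∫₀^∞ 4πs²|ψ|² ds = 1, i.e. A² = (8·π·a^3)^(−1).
Substituting u = s/a, A², 4π and the length scale all cancel in the ratio: P = ∫_{0}^{1.1} u^2·(1 - u/2)^2·e^(-u) du / ∫_{0}^{∞} u^2·(1 - u/2)^2·e^(-u) du.
With ∫ u^2·(1 - u/2)^2·e^(-u) du = -(u^4/4 + u^2 + 2·u + 2)·e^(-u) + C, the region integral is ≈ 0.0773283 and the full one is 2.
Taking the ratio yields P = 0.038664.

P ≈ 0.03866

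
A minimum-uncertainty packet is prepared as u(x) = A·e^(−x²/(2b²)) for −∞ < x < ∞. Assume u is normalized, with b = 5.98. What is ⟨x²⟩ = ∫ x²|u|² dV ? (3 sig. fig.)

By definition ⟨x²⟩ = ∫ x^2 |u(x)|² dx.
With ∫_{−∞}^{∞} x^(2m) e^(−αx²) dx = (2m−1)!!·√π / (2^m α^(m+1/2)), the ratio of the moment integral to the normalization integral gives ⟨x²⟩ = b^2/2.
With b = 5.98, ⟨x^2⟩ = 17.88.

⟨x^2⟩ ≈ 17.9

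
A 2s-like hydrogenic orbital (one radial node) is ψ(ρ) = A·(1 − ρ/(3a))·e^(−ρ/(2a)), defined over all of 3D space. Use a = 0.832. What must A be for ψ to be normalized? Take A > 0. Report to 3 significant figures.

The normalization condition is ∫|ψ|² 4πρ² dρ = 1 from 0 to ∞.
In 3D with spherical symmetry the volume element is 4πρ² dρ.
Recall ∫₀^∞ ρ^m e^(−ρ/β) dρ = m!·β^(m+1), ∫|ψ|² 4πρ² dρ = A²·(8·π·a^3/3).
So A² = (8·π·a^3/3)^(−1).
Substituting a = 0.832 gives A² = 0.2073, so A = 0.4553.

A ≈ 0.455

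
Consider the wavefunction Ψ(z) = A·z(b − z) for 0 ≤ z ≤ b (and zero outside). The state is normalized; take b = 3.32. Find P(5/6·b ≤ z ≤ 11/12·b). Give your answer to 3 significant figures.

P ≈ 0.0304

The probability is P = ∫ |Ψ|² dz over [5/6·b, 11/12·b].
With A² fixed by ∫|Ψ|² = 1, i.e. A² = (b^5/30)^(−1), substitute and integrate.
Let u = z/b; then A² and the length scale cancel, so P = ∫_{5/6}^{11/12} u^2·(1 - u)^2 du ÷ ∫_{0}^{1} u^2·(1 - u)^2 du.
Using ∫ u^2·(1 - u)^2 du = u^3·(6·u^2 - 15·u + 10)/30, the numerator is ≈ 0.0010135 and the denominator is 1/30.
This works out to P = 0.03041.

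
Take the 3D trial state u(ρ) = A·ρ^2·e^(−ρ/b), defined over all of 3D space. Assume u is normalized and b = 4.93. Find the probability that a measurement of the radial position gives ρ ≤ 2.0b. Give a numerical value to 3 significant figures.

P = ∫ |u|² 4πρ² dρ over ρ ≤ 2.0b.
Normalization gives A² = 1/(45·π·b^7/2).
Substituting t = ρ/b, A², 4π and the length scale all cancel in the ratio: P = ∫_{0}^{2.0} t^6·e^(-2·t) dt / ∫_{0}^{∞} t^6·e^(-2·t) dt.
With ∫ t^6·e^(-2·t) dt = -(4·t^6 + 12·t^5 + 30·t^4 + 60·t^3 + 90·t^2 + 90·t + 45)·e^(-2·t)/8 + C, the region integral is 45/8 - 2185·e^(-4)/8 and the full one is 45/8.
The region integral divided by the full integral gives P = 0.1107.

P ≈ 0.111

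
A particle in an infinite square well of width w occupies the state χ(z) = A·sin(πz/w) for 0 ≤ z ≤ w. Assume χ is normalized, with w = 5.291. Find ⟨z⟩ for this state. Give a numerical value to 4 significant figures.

⟨z⟩ = ∫ z |χ|² dz over the full domain.
With ∫₀^w sin²(nπz/w) dz = w/2, since the A² factors cancel between numerator and denominator, ⟨z⟩ = w/2.
With w = 5.291, ⟨z⟩ = 2.6455.

⟨z⟩ ≈ 2.646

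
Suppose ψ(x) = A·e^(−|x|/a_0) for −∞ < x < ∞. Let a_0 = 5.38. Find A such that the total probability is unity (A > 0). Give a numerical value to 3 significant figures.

A ≈ 0.431

We need A² ∫|f|² dx = 1, taking the integral from −∞ to ∞.
Using ∫₀^∞ xⁿ e^(−αx) dx = n!/αⁿ⁺¹, ∫|ψ|² dx = A²·(a_0).
So A² = (a_0)^(−1).
With a_0 = 5.38: A² = 0.1859 and A = 0.4311.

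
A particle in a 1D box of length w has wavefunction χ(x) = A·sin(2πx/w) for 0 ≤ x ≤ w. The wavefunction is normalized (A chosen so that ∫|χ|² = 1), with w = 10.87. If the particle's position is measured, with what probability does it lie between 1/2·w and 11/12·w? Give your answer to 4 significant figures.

P = ∫_{1/2·w}^{11/12·w} |χ(x)|² dx.
The normalization integral ∫|χ|²dx over the whole domain equals w/2·A², and A² cancels in the ratio.
In terms of u = x/w (A² and the length scale cancel between numerator and denominator), P = [∫_{1/2}^{11/12} sin(2·π·u)^2 du] / [∫_{0}^{1} sin(2·π·u)^2 du].
Using ∫ sin(2·π·u)^2 du = u/2 - sin(4·π·u)/(8·π), the numerator is √(3)/(16·π) + 5/24 and the denominator is 1/2.
The result is P = √(3)/(8·π) + 5/12.

P ≈ 0.4856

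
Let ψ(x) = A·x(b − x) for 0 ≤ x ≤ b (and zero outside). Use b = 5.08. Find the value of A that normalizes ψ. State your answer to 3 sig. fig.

The normalization condition is ∫|ψ|² dx = 1 from 0 to b.
∫|ψ|² dx = A²·(b^5/30).
With b = 5.08: A² = 0.008868 and A = 0.09417.

A ≈ 0.0942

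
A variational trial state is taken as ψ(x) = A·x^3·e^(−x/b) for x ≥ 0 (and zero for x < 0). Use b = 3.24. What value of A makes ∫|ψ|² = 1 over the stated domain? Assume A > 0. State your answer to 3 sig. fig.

A ≈ 0.00689

Require ∫ |ψ|² dx = 1 over the whole domain.
Carrying out the integral gives A² · 45·b^7/8.
So A² = (45·b^7/8)^(−1).
With b = 3.24: A² = 0.00004743 and A = 0.006887.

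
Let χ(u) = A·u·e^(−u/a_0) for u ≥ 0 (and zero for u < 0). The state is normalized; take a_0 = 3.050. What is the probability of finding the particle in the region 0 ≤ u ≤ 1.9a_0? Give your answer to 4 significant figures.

P ≈ 0.7311

|χ|² is the probability density, so P = ∫_{0}^{1.9a_0} |χ|² du.
With A² fixed by ∫|χ|² = 1, i.e. A² = (a_0^3/4)^(−1), substitute and integrate.
Let t = u/a_0; then A² and the length scale cancel, so P = ∫_{0}^{1.9} t^2·e^(-2·t) dt ÷ ∫_{0}^{∞} t^2·e^(-2·t) dt.
With ∫ t^2·e^(-2·t) dt = -(2·t^2 + 2·t + 1)·e^(-2·t)/4 + C, the region integral is 1/4 - 601·e^(-19/5)/200 and the full one is 1/4.
Taking the ratio, P = 0.73110.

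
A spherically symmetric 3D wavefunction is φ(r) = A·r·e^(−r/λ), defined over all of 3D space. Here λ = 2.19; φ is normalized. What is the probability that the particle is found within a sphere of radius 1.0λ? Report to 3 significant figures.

P ≈ 0.0527

P = ∫ |φ|² 4πr² dr over r ≤ 1.0λ.
A² is fixed by ∫₀^∞ 4πr²|φ|² dr = 1, i.e. A² = (3·π·λ^5)^(−1).
Let u = r/λ; then A², 4π and the length scale all cancel, so P = ∫_{0}^{1.0} u^4·e^(-2·u) du ÷ ∫_{0}^{∞} u^4·e^(-2·u) du.
An antiderivative of u^4·e^(-2·u) is -(u^4/2 + u^3 + 3·u^2/2 + 3·u/2 + 3/4)·e^(-2·u); evaluating from 0 to 1.0 gives 3/4 - 21·e^(-2)/4, while the full integral is 3/4.
This evaluates to P = 0.05265.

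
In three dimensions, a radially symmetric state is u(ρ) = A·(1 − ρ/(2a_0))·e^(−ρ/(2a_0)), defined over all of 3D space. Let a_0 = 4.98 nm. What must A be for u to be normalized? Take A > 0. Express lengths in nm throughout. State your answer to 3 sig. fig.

A ≈ 0.0179 nm^(-3/2)

The normalization condition is ∫|u|² 4πρ² dρ = 1 from 0 to ∞.
(Spherical symmetry: dV = 4πρ² dρ.)
The integral (without the A² prefactor) comes out to 8·π·a_0^3.
Substituting a_0 = 4.98 gives A² = 0.0003222, so A = 0.01795.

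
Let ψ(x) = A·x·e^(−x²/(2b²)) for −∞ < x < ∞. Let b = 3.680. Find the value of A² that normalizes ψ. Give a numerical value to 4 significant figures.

A^2 ≈ 0.02264

Normalization requires ∫|ψ|² dx = 1, integrated from −∞ to ∞.
Using the Gaussian integral ∫_{−∞}^{∞} e^(−αx²) dx = √(π/α), with ψ = A·x·e^(−x²/(2b²)), the integral evaluates to A²·[√(π)·b^3/2].
With b = 3.680: A² = 0.022642 and A = 0.15047.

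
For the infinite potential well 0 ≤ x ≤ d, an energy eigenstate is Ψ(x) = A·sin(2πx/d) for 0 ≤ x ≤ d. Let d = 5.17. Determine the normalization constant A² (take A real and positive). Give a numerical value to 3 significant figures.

Require ∫ |Ψ|² dx = 1 over the whole domain.
Using sin²θ = (1 − cos 2θ)/2, with Ψ = A·sin(2πx/d), the integral evaluates to A²·[d/2].
With d = 5.17: A² = 0.3868 and A = 0.6220.

A^2 ≈ 0.387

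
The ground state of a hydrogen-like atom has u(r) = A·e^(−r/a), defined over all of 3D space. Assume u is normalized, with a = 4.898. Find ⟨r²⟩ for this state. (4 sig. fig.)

⟨r²⟩ = ∫ r^2 |u|² 4πr² dr over the full domain.
The ratio of the moment integral to the normalization integral gives ⟨r²⟩ = 3·a^2.
With a = 4.898, ⟨r^2⟩ = 71.971.

⟨r^2⟩ ≈ 71.97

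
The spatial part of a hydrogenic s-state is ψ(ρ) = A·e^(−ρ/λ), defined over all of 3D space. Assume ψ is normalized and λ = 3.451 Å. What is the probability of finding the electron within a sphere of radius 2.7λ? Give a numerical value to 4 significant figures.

P ≈ 0.9052

P = ∫ |ψ|² 4πρ² dρ over ρ ≤ 2.7λ.
A² is fixed by ∫₀^∞ 4πρ²|ψ|² dρ = 1, i.e. A² = (π·λ^3)^(−1).
In terms of u = ρ/λ (A², 4π and the length scale all cancel between numerator and denominator), P = [∫_{0}^{2.7} u^2·e^(-2·u) du] / [∫_{0}^{∞} u^2·e^(-2·u) du].
An antiderivative of u^2·e^(-2·u) is -(2·u^2 + 2·u + 1)·e^(-2·u)/4; evaluating from 0 to 2.7 gives 1/4 - 1049·e^(-27/5)/200, while the full integral is 1/4.
The region integral divided by the full integral gives P = 0.90524.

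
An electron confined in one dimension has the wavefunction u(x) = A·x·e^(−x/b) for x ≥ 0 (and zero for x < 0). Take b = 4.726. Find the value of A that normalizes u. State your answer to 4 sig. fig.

A ≈ 0.1947

Require ∫ |u|² dx = 1 over the whole domain.
Recall ∫₀^∞ x^m e^(−x/β) dx = m!·β^(m+1), with u = A·x·e^(−x/b), the integral evaluates to A²·[b^3/4].
So A² = (b^3/4)^(−1).
Plugging in b = 4.726 yields A = 0.19467.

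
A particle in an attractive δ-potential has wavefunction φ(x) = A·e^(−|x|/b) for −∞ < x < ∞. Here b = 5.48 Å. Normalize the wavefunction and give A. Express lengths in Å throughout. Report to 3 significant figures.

Require ∫ |φ|² dx = 1 over the whole domain.
Carrying out the integral gives A² · b.
So A² = (b)^(−1).
Plugging in b = 5.48 yields A = 0.4272.

A ≈ 0.427 Å^(-1/2)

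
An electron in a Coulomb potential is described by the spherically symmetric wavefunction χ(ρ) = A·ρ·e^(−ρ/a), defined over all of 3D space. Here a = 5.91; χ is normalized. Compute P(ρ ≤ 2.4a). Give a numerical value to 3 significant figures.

P ≈ 0.524

Integrate the radial probability density 4πρ²|χ|² over ρ ≤ 2.4a.
The full normalization integral is A²·[3·π·a^5] = 1, fixing A².
Substituting u = ρ/a, A², 4π and the length scale all cancel in the ratio: P = ∫_{0}^{2.4} u^4·e^(-2·u) du / ∫_{0}^{∞} u^4·e^(-2·u) du.
With ∫ u^4·e^(-2·u) du = -(u^4/2 + u^3 + 3·u^2/2 + 3·u/2 + 3/4)·e^(-2·u) + C, the region integral is ≈ 0.39281 and the full one is 3/4.
This evaluates to P = 0.5237.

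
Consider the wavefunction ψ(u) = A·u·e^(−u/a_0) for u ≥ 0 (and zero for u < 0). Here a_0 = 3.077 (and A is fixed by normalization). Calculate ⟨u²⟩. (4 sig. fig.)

⟨u²⟩ = ∫ u^2 |ψ|² du over the full domain.
Since the A² factors cancel between numerator and denominator, ⟨u²⟩ = 3·a_0^2.
With a_0 = 3.077, ⟨u^2⟩ = 28.404.

⟨u^2⟩ ≈ 28.40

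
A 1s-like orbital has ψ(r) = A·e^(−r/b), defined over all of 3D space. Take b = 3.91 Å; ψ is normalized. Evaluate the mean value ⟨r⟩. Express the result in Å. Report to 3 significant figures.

⟨r⟩ ≈ 5.87 Å

By definition ⟨r⟩ = ∫ r |ψ(r)|² 4πr² dr.
Using ∫₀^∞ rⁿ e^(−αr) dr = n!/αⁿ⁺¹, since the A² factors cancel between numerator and denominator, ⟨r⟩ = 3·b/2.
Putting b = 3.91 gives 5.865.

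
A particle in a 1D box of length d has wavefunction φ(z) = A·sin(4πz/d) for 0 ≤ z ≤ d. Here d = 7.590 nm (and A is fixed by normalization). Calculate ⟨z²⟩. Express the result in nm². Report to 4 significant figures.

⟨z²⟩ = ∫ z^2 |φ|² dz over the full domain.
Evaluating both integrals, ⟨z²⟩ = -d^2/(32·π^2) + d^2/3.
With d = 7.590, ⟨z^2⟩ = 19.020.

⟨z^2⟩ ≈ 19.02 nm^2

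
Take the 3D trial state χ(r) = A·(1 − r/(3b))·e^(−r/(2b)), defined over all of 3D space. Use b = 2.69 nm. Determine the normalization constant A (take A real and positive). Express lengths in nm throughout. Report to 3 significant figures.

A ≈ 0.0783 nm^(-3/2)

Require ∫ |χ|² 4πr² dr = 1 over the whole domain.
(Spherical symmetry: dV = 4πr² dr.)
With χ = A·(1 − r/(3b))·e^(−r/(2b)), the integral evaluates to A²·[8·π·b^3/3].
Setting this equal to 1 gives A² = 1/(8·π·b^3/3).
Substituting b = 2.69 gives A² = 0.006132, so A = 0.07831.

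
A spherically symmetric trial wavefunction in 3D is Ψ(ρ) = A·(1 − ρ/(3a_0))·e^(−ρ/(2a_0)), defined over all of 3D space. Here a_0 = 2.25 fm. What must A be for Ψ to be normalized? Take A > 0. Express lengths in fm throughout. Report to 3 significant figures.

A ≈ 0.102 fm^(-3/2)

The normalization condition is ∫|Ψ|² 4πρ² dρ = 1 from 0 to ∞.
In 3D with spherical symmetry the volume element is 4πρ² dρ.
Using ∫₀^∞ ρⁿ e^(−αρ) dρ = n!/αⁿ⁺¹, carrying out the integral gives A² · 8·π·a_0^3/3.
So A² = (8·π·a_0^3/3)^(−1).
Plugging in a_0 = 2.25 yields A = 0.1024.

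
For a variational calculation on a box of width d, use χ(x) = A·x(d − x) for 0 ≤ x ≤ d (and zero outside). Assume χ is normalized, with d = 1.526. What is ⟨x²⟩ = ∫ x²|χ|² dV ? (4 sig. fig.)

⟨x^2⟩ ≈ 0.6653

By definition ⟨x²⟩ = ∫ x^2 |χ(x)|² dx.
Expanding the polynomial and integrating term by term, since the A² factors cancel between numerator and denominator, ⟨x²⟩ = 2·d^2/7.
Putting d = 1.526 gives 0.66534.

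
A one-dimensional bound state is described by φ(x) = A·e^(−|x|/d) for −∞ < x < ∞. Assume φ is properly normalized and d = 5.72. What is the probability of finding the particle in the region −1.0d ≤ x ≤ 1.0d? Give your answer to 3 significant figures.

|φ|² is the probability density, so P = ∫_{−1.0d}^{1.0d} |φ|² dx.
The normalization integral ∫|φ|²dx over the whole domain equals d·A², and A² cancels in the ratio.
Both integrals are even about x = 0, so only the x ≥ 0 halves are needed (the factors of 2 cancel). Substituting u = x/d, A² and the length scale cancel in the ratio: P = ∫_{0}^{1.0} e^(-2·u) du / ∫_{0}^{∞} e^(-2·u) du.
Using ∫ e^(-2·u) du = -e^(-2·u)/2, the numerator is 1/2 - e^(-2)/2 and the denominator is 1/2.
The result is P = 0.8647.

P ≈ 0.865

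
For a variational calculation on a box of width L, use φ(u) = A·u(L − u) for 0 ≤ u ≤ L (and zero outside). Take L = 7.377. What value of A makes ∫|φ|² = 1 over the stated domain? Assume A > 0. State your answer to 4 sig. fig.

A ≈ 0.03706

Normalization requires ∫|φ|² du = 1, integrated from 0 to L.
Carrying out the integral gives A² · L^5/30.
Hence A² = 1/[L^5/30].
Plugging in L = 7.377 yields A = 0.037056.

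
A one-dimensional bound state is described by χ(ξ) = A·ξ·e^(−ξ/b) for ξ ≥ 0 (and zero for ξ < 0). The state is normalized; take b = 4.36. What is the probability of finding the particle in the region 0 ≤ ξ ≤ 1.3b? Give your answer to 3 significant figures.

P ≈ 0.482

|χ|² is the probability density, so P = ∫_{0}^{1.3b} |χ|² dξ.
The normalization integral ∫|χ|²dξ over the whole domain equals b^3/4·A², and A² cancels in the ratio.
Let u = ξ/b; then A² and the length scale cancel, so P = ∫_{0}^{1.3} u^2·e^(-2·u) du ÷ ∫_{0}^{∞} u^2·e^(-2·u) du.
An antiderivative of u^2·e^(-2·u) is -(2·u^2 + 2·u + 1)·e^(-2·u)/4; evaluating from 0 to 1.3 gives 1/4 - 349·e^(-13/5)/200, while the full integral is 1/4.
Evaluating gives P = 0.4816.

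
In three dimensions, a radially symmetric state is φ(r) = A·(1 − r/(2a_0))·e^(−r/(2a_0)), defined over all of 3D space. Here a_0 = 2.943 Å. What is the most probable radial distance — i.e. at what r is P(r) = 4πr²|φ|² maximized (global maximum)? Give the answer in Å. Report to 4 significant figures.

Differentiate P(r) = 4πr²|φ|² with respect to r and set to zero.
Solving yields r = a_0·(√(5) + 3).
With a_0 = 2.943, the most probable radial distance is 15.410 Å.

r ≈ 15.41 Å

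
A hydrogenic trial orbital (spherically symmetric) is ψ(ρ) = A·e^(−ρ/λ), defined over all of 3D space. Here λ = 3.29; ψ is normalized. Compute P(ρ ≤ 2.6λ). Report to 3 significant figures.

Integrate the radial probability density 4πρ²|ψ|² over ρ ≤ 2.6λ.
Normalization gives A² = 1/(π·λ^3).
Let u = ρ/λ; then A², 4π and the length scale all cancel, so P = ∫_{0}^{2.6} u^2·e^(-2·u) du ÷ ∫_{0}^{∞} u^2·e^(-2·u) du.
Using ∫ u^2·e^(-2·u) du = -(2·u^2 + 2·u + 1)·e^(-2·u)/4, the numerator is 1/4 - 493·e^(-26/5)/100 and the denominator is 1/4.
This evaluates to P = 0.8912.

P ≈ 0.891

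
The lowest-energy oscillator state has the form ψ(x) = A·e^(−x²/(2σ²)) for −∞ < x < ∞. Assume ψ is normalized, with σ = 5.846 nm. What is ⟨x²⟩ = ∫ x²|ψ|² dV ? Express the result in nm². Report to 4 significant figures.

⟨x^2⟩ ≈ 17.09 nm^2

By definition ⟨x²⟩ = ∫ x^2 |ψ(x)|² dx.
Differentiating ∫e^(−αx²) dx = √(π/α) under α to get the higher moments, since the A² factors cancel between numerator and denominator, ⟨x²⟩ = σ^2/2.
Putting σ = 5.846 gives 17.088.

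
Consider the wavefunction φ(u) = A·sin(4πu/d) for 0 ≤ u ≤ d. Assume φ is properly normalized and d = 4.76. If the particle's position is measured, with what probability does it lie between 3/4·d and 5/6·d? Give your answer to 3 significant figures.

The probability is P = ∫ |φ|² du over [3/4·d, 5/6·d].
The normalization integral ∫|φ|²du over the whole domain equals d/2·A², and A² cancels in the ratio.
Substituting t = u/d, A² and the length scale cancel in the ratio: P = ∫_{3/4}^{5/6} sin(4·π·t)^2 dt / ∫_{0}^{1} sin(4·π·t)^2 dt.
Using ∫ sin(4·π·t)^2 dt = t/2 - sin(4·π·t)·cos(4·π·t)/(8·π), the numerator is -√(3)/(32·π) + 1/24 and the denominator is 1/2.
The result is P = (-√(3)/16 + π/12)/π.

P ≈ 0.0489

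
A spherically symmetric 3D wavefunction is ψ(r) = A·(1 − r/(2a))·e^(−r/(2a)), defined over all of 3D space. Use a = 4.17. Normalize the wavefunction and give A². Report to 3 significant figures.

A^2 ≈ 0.000549

Normalization requires ∫|ψ|² 4πr² dr = 1, integrated from 0 to ∞.
In 3D with spherical symmetry the volume element is 4πr² dr.
Recall ∫₀^∞ r^m e^(−r/β) dr = m!·β^(m+1), carrying out the integral gives A² · 8·π·a^3.
Setting this equal to 1 gives A² = 1/(8·π·a^3).
With a = 4.17: A² = 0.0005487 and A = 0.02342.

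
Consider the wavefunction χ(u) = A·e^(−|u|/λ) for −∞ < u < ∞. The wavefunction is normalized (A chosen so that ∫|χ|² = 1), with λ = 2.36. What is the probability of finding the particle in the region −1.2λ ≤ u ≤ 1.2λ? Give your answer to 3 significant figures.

P ≈ 0.909

The probability is P = ∫ |χ|² du over [−1.2λ, 1.2λ].
Since A² = 1/(λ), this is the region integral divided by the full normalization integral.
By symmetry take twice the u ≥ 0 contribution in numerator and denominator; the 2's cancel. Let t = u/λ; then A² and the length scale cancel, so P = ∫_{0}^{1.2} e^(-2·t) dt ÷ ∫_{0}^{∞} e^(-2·t) dt.
An antiderivative of e^(-2·t) is -e^(-2·t)/2; evaluating from 0 to 1.2 gives 1/2 - e^(-12/5)/2, while the full integral is 1/2.
Taking the ratio, P = 0.9093.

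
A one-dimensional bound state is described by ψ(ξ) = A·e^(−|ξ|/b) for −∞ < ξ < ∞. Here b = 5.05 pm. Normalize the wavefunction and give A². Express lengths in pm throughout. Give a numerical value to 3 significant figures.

Require ∫ |ψ|² dξ = 1 over the whole domain.
Recall ∫₀^∞ ξ^m e^(−ξ/β) dξ = m!·β^(m+1), carrying out the integral gives A² · b.
Hence A² = 1/[b].
Substituting b = 5.05 gives A² = 0.1980, so A = 0.4450.

A^2 ≈ 0.198 pm^(-1)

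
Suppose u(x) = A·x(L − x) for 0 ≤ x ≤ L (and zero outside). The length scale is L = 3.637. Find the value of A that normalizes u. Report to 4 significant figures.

We need A² ∫|f|² dx = 1, taking the integral from 0 to L.
Expanding the polynomial and integrating term by term, the integral (without the A² prefactor) comes out to L^5/30.
Setting this equal to 1 gives A² = 1/(L^5/30).
Substituting L = 3.637 gives A² = 0.047142, so A = 0.21712.

A ≈ 0.2171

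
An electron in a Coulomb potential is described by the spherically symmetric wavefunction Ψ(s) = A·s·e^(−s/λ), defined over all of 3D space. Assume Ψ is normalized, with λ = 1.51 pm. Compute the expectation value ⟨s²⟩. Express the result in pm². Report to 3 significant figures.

By definition ⟨s²⟩ = ∫ s^2 |Ψ(s)|² 4πs² ds.
Since the A² factors cancel between numerator and denominator, ⟨s²⟩ = 15·λ^2/2.
With λ = 1.51, ⟨s^2⟩ = 17.10.

⟨s^2⟩ ≈ 17.1 pm^2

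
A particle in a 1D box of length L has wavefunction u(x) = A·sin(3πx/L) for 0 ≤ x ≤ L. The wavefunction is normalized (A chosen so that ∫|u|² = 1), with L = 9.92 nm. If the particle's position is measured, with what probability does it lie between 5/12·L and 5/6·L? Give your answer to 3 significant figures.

P ≈ 0.470

|u|² is the probability density, so P = ∫_{5/12·L}^{5/6·L} |u|² dx.
The normalization integral ∫|u|²dx over the whole domain equals L/2·A², and A² cancels in the ratio.
In terms of t = x/L (A² and the length scale cancel between numerator and denominator), P = [∫_{5/12}^{5/6} sin(3·π·t)^2 dt] / [∫_{0}^{1} sin(3·π·t)^2 dt].
An antiderivative of sin(3·π·t)^2 is t/2 - sin(6·π·t)/(12·π); evaluating from 5/12 to 5/6 gives 1/(12·π) + 5/24, while the full integral is 1/2.
This works out to P = (2 + 5·π)/(12·π).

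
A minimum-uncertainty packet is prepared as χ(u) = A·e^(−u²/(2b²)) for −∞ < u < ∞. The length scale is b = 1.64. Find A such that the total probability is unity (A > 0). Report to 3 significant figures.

A ≈ 0.587

We need A² ∫|f|² du = 1, taking the integral from −∞ to ∞.
The integral (without the A² prefactor) comes out to √(π)·b.
Hence A² = 1/[√(π)·b].
Plugging in b = 1.64 yields A = 0.5865.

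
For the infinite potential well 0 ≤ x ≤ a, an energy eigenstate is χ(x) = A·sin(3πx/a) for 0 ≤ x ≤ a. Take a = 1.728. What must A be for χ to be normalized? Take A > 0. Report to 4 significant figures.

A ≈ 1.076

We need A² ∫|f|² dx = 1, taking the integral from 0 to a.
The integral (without the A² prefactor) comes out to a/2.
So A² = (a/2)^(−1).
Substituting a = 1.728 gives A² = 1.1574, so A = 1.0758.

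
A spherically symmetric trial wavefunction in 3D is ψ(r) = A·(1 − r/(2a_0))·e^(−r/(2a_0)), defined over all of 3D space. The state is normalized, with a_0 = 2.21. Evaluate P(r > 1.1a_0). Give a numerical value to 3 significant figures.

P ≈ 0.961

With dV = 4πr²dr, the probability is ∫|ψ|² dV over r > 1.1a_0.
The full normalization integral is A²·[8·π·a_0^3] = 1, fixing A².
In terms of u = r/a_0 (A², 4π and the length scale all cancel between numerator and denominator), P = [∫_{1.1}^{∞} u^2·(1 - u/2)^2·e^(-u) du] / [∫_{0}^{∞} u^2·(1 - u/2)^2·e^(-u) du].
An antiderivative of u^2·(1 - u/2)^2·e^(-u) is -(u^4/4 + u^2 + 2·u + 2)·e^(-u); evaluating from 1.1 to ∞ gives ≈ 1.9227, while the full integral is 2.
The region integral divided by the full integral gives P = 0.9613.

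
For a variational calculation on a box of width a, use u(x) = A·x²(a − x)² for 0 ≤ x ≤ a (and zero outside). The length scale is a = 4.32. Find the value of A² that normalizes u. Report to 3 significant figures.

A^2 ≈ 0.00120

Require ∫ |u|² dx = 1 over the whole domain.
∫|u|² dx = A²·(a^9/630).
So A² = (a^9/630)^(−1).
Plugging in a = 4.32 yields A = 0.03467.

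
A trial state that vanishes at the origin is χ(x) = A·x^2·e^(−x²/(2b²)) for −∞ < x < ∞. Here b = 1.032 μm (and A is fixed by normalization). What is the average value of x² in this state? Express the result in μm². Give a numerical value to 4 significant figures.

⟨x^2⟩ ≈ 2.663 μm^2

By definition ⟨x²⟩ = ∫ x^2 |χ(x)|² dx.
Since the A² factors cancel between numerator and denominator, ⟨x²⟩ = 5·b^2/2.
With b = 1.032, ⟨x^2⟩ = 2.6626.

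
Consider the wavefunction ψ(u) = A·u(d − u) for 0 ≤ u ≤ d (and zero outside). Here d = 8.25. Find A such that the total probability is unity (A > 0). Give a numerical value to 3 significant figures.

A ≈ 0.0280

Require ∫ |ψ|² du = 1 over the whole domain.
Expanding the polynomial and integrating term by term, the integral (without the A² prefactor) comes out to d^5/30.
Plugging in d = 8.25 yields A = 0.02802.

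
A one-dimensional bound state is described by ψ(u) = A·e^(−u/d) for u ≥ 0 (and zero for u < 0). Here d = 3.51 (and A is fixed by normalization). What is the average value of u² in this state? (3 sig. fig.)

By definition ⟨u²⟩ = ∫ u^2 |ψ(u)|² du.
With ∫₀^∞ u^2 e^(−αu) du = 2!/α^3, since the A² factors cancel between numerator and denominator, ⟨u²⟩ = d^2/2.
With d = 3.51, ⟨u^2⟩ = 6.160.

⟨u^2⟩ ≈ 6.16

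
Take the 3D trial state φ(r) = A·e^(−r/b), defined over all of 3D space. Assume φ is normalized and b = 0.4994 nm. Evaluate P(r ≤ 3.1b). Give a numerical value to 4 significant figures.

Integrate the radial probability density 4πr²|φ|² over r ≤ 3.1b.
The full normalization integral is A²·[π·b^3] = 1, fixing A².
In terms of u = r/b (A², 4π and the length scale all cancel between numerator and denominator), P = [∫_{0}^{3.1} u^2·e^(-2·u) du] / [∫_{0}^{∞} u^2·e^(-2·u) du].
An antiderivative of u^2·e^(-2·u) is -(2·u^2 + 2·u + 1)·e^(-2·u)/4; evaluating from 0 to 3.1 gives 1/4 - 1321·e^(-31/5)/200, while the full integral is 1/4.
This evaluates to P = 0.94638.

P ≈ 0.9464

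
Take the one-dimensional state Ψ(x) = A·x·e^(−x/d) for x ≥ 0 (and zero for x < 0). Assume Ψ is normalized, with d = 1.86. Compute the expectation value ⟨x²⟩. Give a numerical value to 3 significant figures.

The expectation value is the |Ψ|²-weighted average of x^2: ∫ x^2|Ψ|² dx.
The ratio of the moment integral to the normalization integral gives ⟨x²⟩ = 3·d^2.
With d = 1.86, ⟨x^2⟩ = 10.38.

⟨x^2⟩ ≈ 10.4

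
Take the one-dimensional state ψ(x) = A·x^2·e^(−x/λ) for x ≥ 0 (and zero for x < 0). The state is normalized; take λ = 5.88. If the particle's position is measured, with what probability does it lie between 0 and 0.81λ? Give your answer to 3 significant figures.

P ≈ 0.0248

The probability is P = ∫ |ψ|² dx over [0, 0.81λ].
Since A² = 1/(3·λ^5/4), this is the region integral divided by the full normalization integral.
Substituting u = x/λ, A² and the length scale cancel in the ratio: P = ∫_{0}^{0.81} u^4·e^(-2·u) du / ∫_{0}^{∞} u^4·e^(-2·u) du.
With ∫ u^4·e^(-2·u) du = -(u^4/2 + u^3 + 3·u^2/2 + 3·u/2 + 3/4)·e^(-2·u) + C, the region integral is ≈ 0.018601 and the full one is 3/4.
Taking the ratio, P = 0.02480.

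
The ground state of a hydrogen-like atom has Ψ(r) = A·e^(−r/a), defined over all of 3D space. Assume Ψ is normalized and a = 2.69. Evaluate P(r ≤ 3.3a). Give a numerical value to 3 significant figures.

P ≈ 0.960

Integrate the radial probability density 4πr²|Ψ|² over r ≤ 3.3a.
The full normalization integral is A²·[π·a^3] = 1, fixing A².
In terms of u = r/a (A², 4π and the length scale all cancel between numerator and denominator), P = [∫_{0}^{3.3} u^2·e^(-2·u) du] / [∫_{0}^{∞} u^2·e^(-2·u) du].
With ∫ u^2·e^(-2·u) du = -(2·u^2 + 2·u + 1)·e^(-2·u)/4 + C, the region integral is 1/4 - 1469·e^(-33/5)/200 and the full one is 1/4.
The region integral divided by the full integral gives P = 0.9600.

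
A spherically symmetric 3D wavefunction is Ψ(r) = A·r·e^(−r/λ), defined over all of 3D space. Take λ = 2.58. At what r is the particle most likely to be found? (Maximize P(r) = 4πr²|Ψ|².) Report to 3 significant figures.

r ≈ 5.16

Differentiate P(r) = 4πr²|Ψ|² with respect to r and set to zero.
This gives r = 2·λ.
With λ = 2.58, the most probable radial distance is 5.160.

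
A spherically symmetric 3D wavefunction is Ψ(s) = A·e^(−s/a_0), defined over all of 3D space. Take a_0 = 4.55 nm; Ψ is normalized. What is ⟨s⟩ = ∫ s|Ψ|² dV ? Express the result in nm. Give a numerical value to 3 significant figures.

⟨s⟩ ≈ 6.83 nm

By definition ⟨s⟩ = ∫ s |Ψ(s)|² 4πs² ds.
With ∫₀^∞ s^3 e^(−αs) ds = 3!/α^4, since the A² factors cancel between numerator and denominator, ⟨s⟩ = 3·a_0/2.
Putting a_0 = 4.55 gives 6.825.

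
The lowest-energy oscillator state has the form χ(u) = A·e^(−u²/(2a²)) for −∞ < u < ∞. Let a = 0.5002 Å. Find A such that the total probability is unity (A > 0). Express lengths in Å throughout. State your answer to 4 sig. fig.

Require ∫ |χ|² du = 1 over the whole domain.
Carrying out the integral gives A² · √(π)·a.
So A² = (√(π)·a)^(−1).
Plugging in a = 0.5002 yields A = 1.0620.

A ≈ 1.062 Å^(-1/2)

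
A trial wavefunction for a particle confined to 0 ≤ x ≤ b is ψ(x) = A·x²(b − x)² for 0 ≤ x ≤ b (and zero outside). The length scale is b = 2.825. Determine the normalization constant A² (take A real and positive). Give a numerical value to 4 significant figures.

A^2 ≈ 0.05498

Require ∫ |ψ|² dx = 1 over the whole domain.
Carrying out the integral gives A² · b^9/630.
Substituting b = 2.825 gives A² = 0.054976, so A = 0.23447.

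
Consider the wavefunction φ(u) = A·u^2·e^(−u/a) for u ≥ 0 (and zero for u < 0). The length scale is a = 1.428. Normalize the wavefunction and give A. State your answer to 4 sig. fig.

A ≈ 0.4739

The normalization condition is ∫|φ|² du = 1 from 0 to ∞.
The integral (without the A² prefactor) comes out to 3·a^5/4.
So A² = (3·a^5/4)^(−1).
With a = 1.428: A² = 0.22454 and A = 0.47386.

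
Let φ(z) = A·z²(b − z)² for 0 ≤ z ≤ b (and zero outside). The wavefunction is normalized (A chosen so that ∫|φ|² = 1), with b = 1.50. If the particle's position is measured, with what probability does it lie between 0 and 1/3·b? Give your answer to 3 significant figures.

The probability is P = ∫ |φ|² dz over [0, 1/3·b].
The normalization integral ∫|φ|²dz over the whole domain equals b^9/630·A², and A² cancels in the ratio.
Substituting u = z/b, A² and the length scale cancel in the ratio: P = ∫_{0}^{1/3} u^4·(1 - u)^4 du / ∫_{0}^{1} u^4·(1 - u)^4 du.
An antiderivative of u^4·(1 - u)^4 is u^5·(70·u^4 - 315·u^3 + 540·u^2 - 420·u + 126)/630; evaluating from 0 to 1/3 gives ≈ 0.00022991, while the full integral is 1/630.
The result is P = 0.1448.

P ≈ 0.145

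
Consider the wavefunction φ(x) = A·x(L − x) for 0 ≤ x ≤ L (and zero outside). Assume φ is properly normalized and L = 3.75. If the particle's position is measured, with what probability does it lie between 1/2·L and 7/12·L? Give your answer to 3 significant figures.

The probability is P = ∫ |φ|² dx over [1/2·L, 7/12·L].
The normalization integral ∫|φ|²dx over the whole domain equals L^5/30·A², and A² cancels in the ratio.
Let u = x/L; then A² and the length scale cancel, so P = ∫_{1/2}^{7/12} u^2·(1 - u)^2 du ÷ ∫_{0}^{1} u^2·(1 - u)^2 du.
With ∫ u^2·(1 - u)^2 du = u^3·(6·u^2 - 15·u + 10)/30 + C, the region integral is ≈ 0.0051127 and the full one is 1/30.
Taking the ratio, P = 0.1534.

P ≈ 0.153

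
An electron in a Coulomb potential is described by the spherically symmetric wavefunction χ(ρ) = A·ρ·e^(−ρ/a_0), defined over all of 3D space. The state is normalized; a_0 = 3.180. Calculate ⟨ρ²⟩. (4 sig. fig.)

⟨ρ^2⟩ ≈ 75.84

The expectation value is the |χ|²-weighted average of ρ^2: ∫ ρ^2|χ|² 4πρ² dρ.
Recall ∫₀^∞ ρ^m e^(−ρ/β) dρ = m!·β^(m+1), evaluating both integrals, ⟨ρ²⟩ = 15·a_0^2/2.
With a_0 = 3.180, ⟨ρ^2⟩ = 75.843.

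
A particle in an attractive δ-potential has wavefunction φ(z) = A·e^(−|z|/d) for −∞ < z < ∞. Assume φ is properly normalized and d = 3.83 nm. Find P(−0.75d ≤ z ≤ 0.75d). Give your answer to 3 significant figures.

|φ|² is the probability density, so P = ∫_{−0.75d}^{0.75d} |φ|² dz.
With A² fixed by ∫|φ|² = 1, i.e. A² = (d)^(−1), substitute and integrate.
By symmetry take twice the z ≥ 0 contribution in numerator and denominator; the 2's cancel. In terms of u = z/d (A² and the length scale cancel between numerator and denominator), P = [∫_{0}^{0.75} e^(-2·u) du] / [∫_{0}^{∞} e^(-2·u) du].
With ∫ e^(-2·u) du = -e^(-2·u)/2 + C, the region integral is 1/2 - e^(-3/2)/2 and the full one is 1/2.
This works out to P = 0.7769.

P ≈ 0.777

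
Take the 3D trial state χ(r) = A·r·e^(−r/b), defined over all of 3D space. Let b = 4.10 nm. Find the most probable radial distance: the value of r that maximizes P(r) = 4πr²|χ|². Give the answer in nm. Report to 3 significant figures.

Set d/dr [P(r) = 4πr²|χ|²] = 0 and solve for r > 0.
This gives r = 2·b.
With b = 4.10, the most probable radial distance is 8.200 nm.

r ≈ 8.20 nm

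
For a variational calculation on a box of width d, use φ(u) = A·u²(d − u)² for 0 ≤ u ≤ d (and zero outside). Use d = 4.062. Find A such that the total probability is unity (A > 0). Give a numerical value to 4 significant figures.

Require ∫ |φ|² du = 1 over the whole domain.
Expanding the polynomial and integrating term by term, ∫|φ|² du = A²·(d^9/630).
Substituting d = 4.062 gives A² = 0.0020926, so A = 0.045745.

A ≈ 0.04574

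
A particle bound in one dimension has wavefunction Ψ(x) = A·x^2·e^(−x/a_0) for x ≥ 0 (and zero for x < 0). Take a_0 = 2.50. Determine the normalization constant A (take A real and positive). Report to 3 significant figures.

A ≈ 0.117

We need A² ∫|f|² dx = 1, taking the integral from 0 to ∞.
Recall ∫₀^∞ x^m e^(−x/β) dx = m!·β^(m+1), carrying out the integral gives A² · 3·a_0^5/4.
So A² = (3·a_0^5/4)^(−1).
With a_0 = 2.50: A² = 0.01365 and A = 0.1168.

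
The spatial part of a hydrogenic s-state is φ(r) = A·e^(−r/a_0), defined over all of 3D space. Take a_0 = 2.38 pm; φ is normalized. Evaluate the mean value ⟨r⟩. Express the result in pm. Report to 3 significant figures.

⟨r⟩ ≈ 3.57 pm

The expectation value is the |φ|²-weighted average of r: ∫ r|φ|² 4πr² dr.
With ∫₀^∞ r^3 e^(−αr) dr = 3!/α^4, evaluating both integrals, ⟨r⟩ = 3·a_0/2.
With a_0 = 2.38, ⟨r⟩ = 3.570.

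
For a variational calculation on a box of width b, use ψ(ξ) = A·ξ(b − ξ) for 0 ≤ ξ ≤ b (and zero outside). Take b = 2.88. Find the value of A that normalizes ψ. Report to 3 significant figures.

We need A² ∫|f|² dξ = 1, taking the integral from 0 to b.
Expanding the polynomial and integrating term by term, with ψ = A·ξ(b − ξ), the integral evaluates to A²·[b^5/30].
So A² = (b^5/30)^(−1).
Plugging in b = 2.88 yields A = 0.3891.

A ≈ 0.389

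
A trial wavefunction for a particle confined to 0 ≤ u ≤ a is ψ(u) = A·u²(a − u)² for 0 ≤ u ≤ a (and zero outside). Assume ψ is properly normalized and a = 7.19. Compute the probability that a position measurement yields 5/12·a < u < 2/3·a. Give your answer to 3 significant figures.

|ψ|² is the probability density, so P = ∫_{5/12·a}^{2/3·a} |ψ|² du.
Since A² = 1/(a^9/630), this is the region integral divided by the full normalization integral.
Let t = u/a; then A² and the length scale cancel, so P = ∫_{5/12}^{2/3} t^4·(1 - t)^4 dt ÷ ∫_{0}^{1} t^4·(1 - t)^4 dt.
Using ∫ t^4·(1 - t)^4 dt = t^5·(70·t^4 - 315·t^3 + 540·t^2 - 420·t + 126)/630, the numerator is ≈ 0.00087750 and the denominator is 1/630.
The result is P = 0.5528.

P ≈ 0.553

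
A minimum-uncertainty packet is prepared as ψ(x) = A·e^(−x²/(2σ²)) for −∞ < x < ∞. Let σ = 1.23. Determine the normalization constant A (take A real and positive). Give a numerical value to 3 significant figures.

A ≈ 0.677

Require ∫ |ψ|² dx = 1 over the whole domain.
With ∫_{−∞}^{∞} x^(2m) e^(−αx²) dx = (2m−1)!!·√π / (2^m α^(m+1/2)), with ψ = A·e^(−x²/(2σ²)), the integral evaluates to A²·[√(π)·σ].
Setting this equal to 1 gives A² = 1/(√(π)·σ).
Plugging in σ = 1.23 yields A = 0.6773.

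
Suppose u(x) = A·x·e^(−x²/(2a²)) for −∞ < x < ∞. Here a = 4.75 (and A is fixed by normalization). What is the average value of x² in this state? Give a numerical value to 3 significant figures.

The expectation value is the |u|²-weighted average of x^2: ∫ x^2|u|² dx.
Differentiating ∫e^(−αx²) dx = √(π/α) under α to get the higher moments, the ratio of the moment integral to the normalization integral gives ⟨x²⟩ = 3·a^2/2.
Putting a = 4.75 gives 33.84.

⟨x^2⟩ ≈ 33.8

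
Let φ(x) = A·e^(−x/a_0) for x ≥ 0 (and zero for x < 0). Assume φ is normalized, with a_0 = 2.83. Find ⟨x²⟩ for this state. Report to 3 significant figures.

By definition ⟨x²⟩ = ∫ x^2 |φ(x)|² dx.
Evaluating both integrals, ⟨x²⟩ = a_0^2/2.
With a_0 = 2.83, ⟨x^2⟩ = 4.004.

⟨x^2⟩ ≈ 4.00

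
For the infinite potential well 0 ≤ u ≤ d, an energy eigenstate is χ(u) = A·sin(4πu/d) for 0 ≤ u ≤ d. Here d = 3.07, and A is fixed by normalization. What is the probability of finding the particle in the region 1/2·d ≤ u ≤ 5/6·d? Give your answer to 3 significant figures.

P ≈ 0.299

|χ|² is the probability density, so P = ∫_{1/2·d}^{5/6·d} |χ|² du.
The normalization integral ∫|χ|²du over the whole domain equals d/2·A², and A² cancels in the ratio.
Substituting t = u/d, A² and the length scale cancel in the ratio: P = ∫_{1/2}^{5/6} sin(4·π·t)^2 dt / ∫_{0}^{1} sin(4·π·t)^2 dt.
An antiderivative of sin(4·π·t)^2 is t/2 - sin(4·π·t)·cos(4·π·t)/(8·π); evaluating from 1/2 to 5/6 gives -√(3)/(32·π) + 1/6, while the full integral is 1/2.
This works out to P = (-√(3)/16 + π/3)/π.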